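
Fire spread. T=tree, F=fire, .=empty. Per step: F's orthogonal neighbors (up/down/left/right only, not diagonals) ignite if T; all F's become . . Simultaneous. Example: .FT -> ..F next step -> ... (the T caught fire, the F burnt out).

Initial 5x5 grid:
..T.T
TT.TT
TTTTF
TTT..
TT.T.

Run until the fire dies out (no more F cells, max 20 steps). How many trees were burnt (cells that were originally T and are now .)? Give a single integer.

Answer: 14

Derivation:
Step 1: +2 fires, +1 burnt (F count now 2)
Step 2: +3 fires, +2 burnt (F count now 3)
Step 3: +2 fires, +3 burnt (F count now 2)
Step 4: +3 fires, +2 burnt (F count now 3)
Step 5: +3 fires, +3 burnt (F count now 3)
Step 6: +1 fires, +3 burnt (F count now 1)
Step 7: +0 fires, +1 burnt (F count now 0)
Fire out after step 7
Initially T: 16, now '.': 23
Total burnt (originally-T cells now '.'): 14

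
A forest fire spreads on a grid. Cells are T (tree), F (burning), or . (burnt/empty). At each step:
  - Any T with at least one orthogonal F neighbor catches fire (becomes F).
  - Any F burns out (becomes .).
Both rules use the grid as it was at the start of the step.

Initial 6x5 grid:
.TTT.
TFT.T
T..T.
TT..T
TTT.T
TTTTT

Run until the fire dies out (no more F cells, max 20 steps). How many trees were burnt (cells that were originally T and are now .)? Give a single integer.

Answer: 18

Derivation:
Step 1: +3 fires, +1 burnt (F count now 3)
Step 2: +2 fires, +3 burnt (F count now 2)
Step 3: +2 fires, +2 burnt (F count now 2)
Step 4: +2 fires, +2 burnt (F count now 2)
Step 5: +2 fires, +2 burnt (F count now 2)
Step 6: +2 fires, +2 burnt (F count now 2)
Step 7: +1 fires, +2 burnt (F count now 1)
Step 8: +1 fires, +1 burnt (F count now 1)
Step 9: +1 fires, +1 burnt (F count now 1)
Step 10: +1 fires, +1 burnt (F count now 1)
Step 11: +1 fires, +1 burnt (F count now 1)
Step 12: +0 fires, +1 burnt (F count now 0)
Fire out after step 12
Initially T: 20, now '.': 28
Total burnt (originally-T cells now '.'): 18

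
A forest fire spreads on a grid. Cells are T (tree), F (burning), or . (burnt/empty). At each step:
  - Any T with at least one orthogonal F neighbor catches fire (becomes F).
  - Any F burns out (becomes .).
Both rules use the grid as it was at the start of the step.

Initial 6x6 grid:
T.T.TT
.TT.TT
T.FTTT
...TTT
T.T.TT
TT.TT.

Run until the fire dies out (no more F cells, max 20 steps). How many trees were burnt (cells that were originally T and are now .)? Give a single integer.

Answer: 17

Derivation:
Step 1: +2 fires, +1 burnt (F count now 2)
Step 2: +4 fires, +2 burnt (F count now 4)
Step 3: +3 fires, +4 burnt (F count now 3)
Step 4: +4 fires, +3 burnt (F count now 4)
Step 5: +3 fires, +4 burnt (F count now 3)
Step 6: +1 fires, +3 burnt (F count now 1)
Step 7: +0 fires, +1 burnt (F count now 0)
Fire out after step 7
Initially T: 23, now '.': 30
Total burnt (originally-T cells now '.'): 17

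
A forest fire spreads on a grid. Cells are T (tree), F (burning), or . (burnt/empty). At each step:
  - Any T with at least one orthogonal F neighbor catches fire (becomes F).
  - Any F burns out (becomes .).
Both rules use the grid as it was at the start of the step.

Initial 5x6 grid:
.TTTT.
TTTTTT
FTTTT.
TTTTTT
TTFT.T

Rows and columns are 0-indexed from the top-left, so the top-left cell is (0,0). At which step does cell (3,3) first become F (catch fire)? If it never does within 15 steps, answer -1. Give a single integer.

Step 1: cell (3,3)='T' (+6 fires, +2 burnt)
Step 2: cell (3,3)='F' (+5 fires, +6 burnt)
  -> target ignites at step 2
Step 3: cell (3,3)='.' (+4 fires, +5 burnt)
Step 4: cell (3,3)='.' (+4 fires, +4 burnt)
Step 5: cell (3,3)='.' (+3 fires, +4 burnt)
Step 6: cell (3,3)='.' (+2 fires, +3 burnt)
Step 7: cell (3,3)='.' (+0 fires, +2 burnt)
  fire out at step 7

2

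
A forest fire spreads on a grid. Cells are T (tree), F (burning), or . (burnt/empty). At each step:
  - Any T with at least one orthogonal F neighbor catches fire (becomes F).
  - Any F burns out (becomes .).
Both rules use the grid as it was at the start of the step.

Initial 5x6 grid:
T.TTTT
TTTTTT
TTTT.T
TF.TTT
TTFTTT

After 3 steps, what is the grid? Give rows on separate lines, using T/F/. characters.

Step 1: 4 trees catch fire, 2 burn out
  T.TTTT
  TTTTTT
  TFTT.T
  F..TTT
  TF.FTT
Step 2: 6 trees catch fire, 4 burn out
  T.TTTT
  TFTTTT
  F.FT.T
  ...FTT
  F...FT
Step 3: 5 trees catch fire, 6 burn out
  T.TTTT
  F.FTTT
  ...F.T
  ....FT
  .....F

T.TTTT
F.FTTT
...F.T
....FT
.....F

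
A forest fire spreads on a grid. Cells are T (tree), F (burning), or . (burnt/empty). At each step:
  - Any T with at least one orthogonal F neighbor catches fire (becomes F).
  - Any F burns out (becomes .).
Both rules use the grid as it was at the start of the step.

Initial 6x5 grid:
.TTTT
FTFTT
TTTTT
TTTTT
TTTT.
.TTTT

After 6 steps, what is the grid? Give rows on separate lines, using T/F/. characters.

Step 1: 5 trees catch fire, 2 burn out
  .TFTT
  .F.FT
  FTFTT
  TTTTT
  TTTT.
  .TTTT
Step 2: 7 trees catch fire, 5 burn out
  .F.FT
  ....F
  .F.FT
  FTFTT
  TTTT.
  .TTTT
Step 3: 6 trees catch fire, 7 burn out
  ....F
  .....
  ....F
  .F.FT
  FTFT.
  .TTTT
Step 4: 4 trees catch fire, 6 burn out
  .....
  .....
  .....
  ....F
  .F.F.
  .TFTT
Step 5: 2 trees catch fire, 4 burn out
  .....
  .....
  .....
  .....
  .....
  .F.FT
Step 6: 1 trees catch fire, 2 burn out
  .....
  .....
  .....
  .....
  .....
  ....F

.....
.....
.....
.....
.....
....F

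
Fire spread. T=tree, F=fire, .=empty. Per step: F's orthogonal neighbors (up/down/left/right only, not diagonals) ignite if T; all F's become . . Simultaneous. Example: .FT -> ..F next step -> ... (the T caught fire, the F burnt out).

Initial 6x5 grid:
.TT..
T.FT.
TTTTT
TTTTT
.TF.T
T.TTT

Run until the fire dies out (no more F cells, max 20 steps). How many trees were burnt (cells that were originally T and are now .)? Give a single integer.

Step 1: +6 fires, +2 burnt (F count now 6)
Step 2: +6 fires, +6 burnt (F count now 6)
Step 3: +5 fires, +6 burnt (F count now 5)
Step 4: +2 fires, +5 burnt (F count now 2)
Step 5: +0 fires, +2 burnt (F count now 0)
Fire out after step 5
Initially T: 20, now '.': 29
Total burnt (originally-T cells now '.'): 19

Answer: 19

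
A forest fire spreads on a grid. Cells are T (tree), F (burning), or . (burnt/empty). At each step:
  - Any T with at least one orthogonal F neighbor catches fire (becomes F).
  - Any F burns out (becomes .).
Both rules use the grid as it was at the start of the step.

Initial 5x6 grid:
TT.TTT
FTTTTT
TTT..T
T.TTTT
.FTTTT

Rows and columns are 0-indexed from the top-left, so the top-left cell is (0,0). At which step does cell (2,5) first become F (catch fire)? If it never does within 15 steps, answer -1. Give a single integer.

Step 1: cell (2,5)='T' (+4 fires, +2 burnt)
Step 2: cell (2,5)='T' (+6 fires, +4 burnt)
Step 3: cell (2,5)='T' (+4 fires, +6 burnt)
Step 4: cell (2,5)='T' (+4 fires, +4 burnt)
Step 5: cell (2,5)='T' (+3 fires, +4 burnt)
Step 6: cell (2,5)='F' (+2 fires, +3 burnt)
  -> target ignites at step 6
Step 7: cell (2,5)='.' (+0 fires, +2 burnt)
  fire out at step 7

6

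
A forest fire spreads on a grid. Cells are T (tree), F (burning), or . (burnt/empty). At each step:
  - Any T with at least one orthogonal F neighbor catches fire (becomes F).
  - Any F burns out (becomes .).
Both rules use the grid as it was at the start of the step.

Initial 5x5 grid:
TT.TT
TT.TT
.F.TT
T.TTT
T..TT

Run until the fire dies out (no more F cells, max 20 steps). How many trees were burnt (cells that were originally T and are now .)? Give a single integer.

Answer: 4

Derivation:
Step 1: +1 fires, +1 burnt (F count now 1)
Step 2: +2 fires, +1 burnt (F count now 2)
Step 3: +1 fires, +2 burnt (F count now 1)
Step 4: +0 fires, +1 burnt (F count now 0)
Fire out after step 4
Initially T: 17, now '.': 12
Total burnt (originally-T cells now '.'): 4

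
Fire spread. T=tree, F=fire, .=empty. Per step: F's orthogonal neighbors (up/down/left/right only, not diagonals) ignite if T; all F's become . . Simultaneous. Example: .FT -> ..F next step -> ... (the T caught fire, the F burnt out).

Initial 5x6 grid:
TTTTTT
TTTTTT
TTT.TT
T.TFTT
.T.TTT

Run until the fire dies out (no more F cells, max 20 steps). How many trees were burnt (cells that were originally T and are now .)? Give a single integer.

Step 1: +3 fires, +1 burnt (F count now 3)
Step 2: +4 fires, +3 burnt (F count now 4)
Step 3: +5 fires, +4 burnt (F count now 5)
Step 4: +6 fires, +5 burnt (F count now 6)
Step 5: +5 fires, +6 burnt (F count now 5)
Step 6: +1 fires, +5 burnt (F count now 1)
Step 7: +0 fires, +1 burnt (F count now 0)
Fire out after step 7
Initially T: 25, now '.': 29
Total burnt (originally-T cells now '.'): 24

Answer: 24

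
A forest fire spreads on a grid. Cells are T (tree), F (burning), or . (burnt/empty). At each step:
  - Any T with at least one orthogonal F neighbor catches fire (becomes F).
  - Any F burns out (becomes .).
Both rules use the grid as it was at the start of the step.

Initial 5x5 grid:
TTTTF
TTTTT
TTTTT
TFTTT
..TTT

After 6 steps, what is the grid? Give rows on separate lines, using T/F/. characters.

Step 1: 5 trees catch fire, 2 burn out
  TTTF.
  TTTTF
  TFTTT
  F.FTT
  ..TTT
Step 2: 8 trees catch fire, 5 burn out
  TTF..
  TFTF.
  F.FTF
  ...FT
  ..FTT
Step 3: 6 trees catch fire, 8 burn out
  TF...
  F.F..
  ...F.
  ....F
  ...FT
Step 4: 2 trees catch fire, 6 burn out
  F....
  .....
  .....
  .....
  ....F
Step 5: 0 trees catch fire, 2 burn out
  .....
  .....
  .....
  .....
  .....
Step 6: 0 trees catch fire, 0 burn out
  .....
  .....
  .....
  .....
  .....

.....
.....
.....
.....
.....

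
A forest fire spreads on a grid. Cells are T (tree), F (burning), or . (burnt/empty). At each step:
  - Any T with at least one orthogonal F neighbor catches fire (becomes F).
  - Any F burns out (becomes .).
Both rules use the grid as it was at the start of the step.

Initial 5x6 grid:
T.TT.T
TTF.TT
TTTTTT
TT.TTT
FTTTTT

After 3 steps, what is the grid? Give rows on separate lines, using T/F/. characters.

Step 1: 5 trees catch fire, 2 burn out
  T.FT.T
  TF..TT
  TTFTTT
  FT.TTT
  .FTTTT
Step 2: 7 trees catch fire, 5 burn out
  T..F.T
  F...TT
  FF.FTT
  .F.TTT
  ..FTTT
Step 3: 4 trees catch fire, 7 burn out
  F....T
  ....TT
  ....FT
  ...FTT
  ...FTT

F....T
....TT
....FT
...FTT
...FTT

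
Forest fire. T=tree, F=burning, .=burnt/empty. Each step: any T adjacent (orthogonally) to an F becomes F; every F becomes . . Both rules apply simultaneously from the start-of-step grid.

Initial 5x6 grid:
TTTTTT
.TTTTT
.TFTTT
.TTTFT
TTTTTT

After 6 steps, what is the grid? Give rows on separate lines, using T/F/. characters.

Step 1: 8 trees catch fire, 2 burn out
  TTTTTT
  .TFTTT
  .F.FFT
  .TFF.F
  TTTTFT
Step 2: 9 trees catch fire, 8 burn out
  TTFTTT
  .F.FFT
  .....F
  .F....
  TTFF.F
Step 3: 5 trees catch fire, 9 burn out
  TF.FFT
  .....F
  ......
  ......
  TF....
Step 4: 3 trees catch fire, 5 burn out
  F....F
  ......
  ......
  ......
  F.....
Step 5: 0 trees catch fire, 3 burn out
  ......
  ......
  ......
  ......
  ......
Step 6: 0 trees catch fire, 0 burn out
  ......
  ......
  ......
  ......
  ......

......
......
......
......
......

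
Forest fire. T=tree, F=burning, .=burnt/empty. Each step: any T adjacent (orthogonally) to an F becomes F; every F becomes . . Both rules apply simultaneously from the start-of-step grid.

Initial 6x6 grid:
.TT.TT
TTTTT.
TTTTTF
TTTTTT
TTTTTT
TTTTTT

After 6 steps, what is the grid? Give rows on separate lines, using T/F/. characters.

Step 1: 2 trees catch fire, 1 burn out
  .TT.TT
  TTTTT.
  TTTTF.
  TTTTTF
  TTTTTT
  TTTTTT
Step 2: 4 trees catch fire, 2 burn out
  .TT.TT
  TTTTF.
  TTTF..
  TTTTF.
  TTTTTF
  TTTTTT
Step 3: 6 trees catch fire, 4 burn out
  .TT.FT
  TTTF..
  TTF...
  TTTF..
  TTTTF.
  TTTTTF
Step 4: 6 trees catch fire, 6 burn out
  .TT..F
  TTF...
  TF....
  TTF...
  TTTF..
  TTTTF.
Step 5: 6 trees catch fire, 6 burn out
  .TF...
  TF....
  F.....
  TF....
  TTF...
  TTTF..
Step 6: 5 trees catch fire, 6 burn out
  .F....
  F.....
  ......
  F.....
  TF....
  TTF...

.F....
F.....
......
F.....
TF....
TTF...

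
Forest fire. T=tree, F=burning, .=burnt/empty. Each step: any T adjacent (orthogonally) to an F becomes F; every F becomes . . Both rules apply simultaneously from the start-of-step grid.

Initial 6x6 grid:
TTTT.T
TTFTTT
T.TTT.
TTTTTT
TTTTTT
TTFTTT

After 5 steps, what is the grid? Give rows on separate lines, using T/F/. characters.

Step 1: 7 trees catch fire, 2 burn out
  TTFT.T
  TF.FTT
  T.FTT.
  TTTTTT
  TTFTTT
  TF.FTT
Step 2: 10 trees catch fire, 7 burn out
  TF.F.T
  F...FT
  T..FT.
  TTFTTT
  TF.FTT
  F...FT
Step 3: 9 trees catch fire, 10 burn out
  F....T
  .....F
  F...F.
  TF.FTT
  F...FT
  .....F
Step 4: 4 trees catch fire, 9 burn out
  .....F
  ......
  ......
  F...FT
  .....F
  ......
Step 5: 1 trees catch fire, 4 burn out
  ......
  ......
  ......
  .....F
  ......
  ......

......
......
......
.....F
......
......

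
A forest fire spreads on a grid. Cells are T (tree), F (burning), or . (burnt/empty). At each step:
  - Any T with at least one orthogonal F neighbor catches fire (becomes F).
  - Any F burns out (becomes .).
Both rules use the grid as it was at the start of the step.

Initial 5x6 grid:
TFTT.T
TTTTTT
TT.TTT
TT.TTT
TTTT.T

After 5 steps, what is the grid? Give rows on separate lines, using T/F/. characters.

Step 1: 3 trees catch fire, 1 burn out
  F.FT.T
  TFTTTT
  TT.TTT
  TT.TTT
  TTTT.T
Step 2: 4 trees catch fire, 3 burn out
  ...F.T
  F.FTTT
  TF.TTT
  TT.TTT
  TTTT.T
Step 3: 3 trees catch fire, 4 burn out
  .....T
  ...FTT
  F..TTT
  TF.TTT
  TTTT.T
Step 4: 4 trees catch fire, 3 burn out
  .....T
  ....FT
  ...FTT
  F..TTT
  TFTT.T
Step 5: 5 trees catch fire, 4 burn out
  .....T
  .....F
  ....FT
  ...FTT
  F.FT.T

.....T
.....F
....FT
...FTT
F.FT.T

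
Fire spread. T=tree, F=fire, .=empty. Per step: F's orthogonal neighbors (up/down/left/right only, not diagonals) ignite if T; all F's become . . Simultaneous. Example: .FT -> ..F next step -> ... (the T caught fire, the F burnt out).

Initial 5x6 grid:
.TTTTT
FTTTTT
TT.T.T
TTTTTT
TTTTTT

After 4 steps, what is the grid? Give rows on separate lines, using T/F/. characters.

Step 1: 2 trees catch fire, 1 burn out
  .TTTTT
  .FTTTT
  FT.T.T
  TTTTTT
  TTTTTT
Step 2: 4 trees catch fire, 2 burn out
  .FTTTT
  ..FTTT
  .F.T.T
  FTTTTT
  TTTTTT
Step 3: 4 trees catch fire, 4 burn out
  ..FTTT
  ...FTT
  ...T.T
  .FTTTT
  FTTTTT
Step 4: 5 trees catch fire, 4 burn out
  ...FTT
  ....FT
  ...F.T
  ..FTTT
  .FTTTT

...FTT
....FT
...F.T
..FTTT
.FTTTT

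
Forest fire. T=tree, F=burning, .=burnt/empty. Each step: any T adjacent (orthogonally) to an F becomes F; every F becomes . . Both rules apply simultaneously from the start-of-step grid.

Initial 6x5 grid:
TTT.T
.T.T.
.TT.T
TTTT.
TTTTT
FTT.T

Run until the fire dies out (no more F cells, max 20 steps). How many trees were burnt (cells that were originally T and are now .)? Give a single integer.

Answer: 18

Derivation:
Step 1: +2 fires, +1 burnt (F count now 2)
Step 2: +3 fires, +2 burnt (F count now 3)
Step 3: +2 fires, +3 burnt (F count now 2)
Step 4: +3 fires, +2 burnt (F count now 3)
Step 5: +4 fires, +3 burnt (F count now 4)
Step 6: +2 fires, +4 burnt (F count now 2)
Step 7: +2 fires, +2 burnt (F count now 2)
Step 8: +0 fires, +2 burnt (F count now 0)
Fire out after step 8
Initially T: 21, now '.': 27
Total burnt (originally-T cells now '.'): 18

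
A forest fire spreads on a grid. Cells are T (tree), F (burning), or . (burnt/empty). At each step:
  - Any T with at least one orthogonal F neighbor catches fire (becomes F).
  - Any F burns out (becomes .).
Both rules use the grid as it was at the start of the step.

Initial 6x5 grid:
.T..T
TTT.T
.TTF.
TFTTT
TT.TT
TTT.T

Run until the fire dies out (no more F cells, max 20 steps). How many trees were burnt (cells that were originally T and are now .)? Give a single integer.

Answer: 18

Derivation:
Step 1: +6 fires, +2 burnt (F count now 6)
Step 2: +6 fires, +6 burnt (F count now 6)
Step 3: +5 fires, +6 burnt (F count now 5)
Step 4: +1 fires, +5 burnt (F count now 1)
Step 5: +0 fires, +1 burnt (F count now 0)
Fire out after step 5
Initially T: 20, now '.': 28
Total burnt (originally-T cells now '.'): 18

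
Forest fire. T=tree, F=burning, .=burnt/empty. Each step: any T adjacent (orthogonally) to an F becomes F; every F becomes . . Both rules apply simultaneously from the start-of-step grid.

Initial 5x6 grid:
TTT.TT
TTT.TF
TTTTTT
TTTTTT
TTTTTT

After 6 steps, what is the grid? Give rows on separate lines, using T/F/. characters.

Step 1: 3 trees catch fire, 1 burn out
  TTT.TF
  TTT.F.
  TTTTTF
  TTTTTT
  TTTTTT
Step 2: 3 trees catch fire, 3 burn out
  TTT.F.
  TTT...
  TTTTF.
  TTTTTF
  TTTTTT
Step 3: 3 trees catch fire, 3 burn out
  TTT...
  TTT...
  TTTF..
  TTTTF.
  TTTTTF
Step 4: 3 trees catch fire, 3 burn out
  TTT...
  TTT...
  TTF...
  TTTF..
  TTTTF.
Step 5: 4 trees catch fire, 3 burn out
  TTT...
  TTF...
  TF....
  TTF...
  TTTF..
Step 6: 5 trees catch fire, 4 burn out
  TTF...
  TF....
  F.....
  TF....
  TTF...

TTF...
TF....
F.....
TF....
TTF...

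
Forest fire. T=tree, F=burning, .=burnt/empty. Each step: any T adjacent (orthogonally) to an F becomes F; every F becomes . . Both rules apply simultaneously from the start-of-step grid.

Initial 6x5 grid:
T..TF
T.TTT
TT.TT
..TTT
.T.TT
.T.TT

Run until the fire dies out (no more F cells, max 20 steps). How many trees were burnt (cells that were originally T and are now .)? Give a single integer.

Step 1: +2 fires, +1 burnt (F count now 2)
Step 2: +2 fires, +2 burnt (F count now 2)
Step 3: +3 fires, +2 burnt (F count now 3)
Step 4: +2 fires, +3 burnt (F count now 2)
Step 5: +3 fires, +2 burnt (F count now 3)
Step 6: +1 fires, +3 burnt (F count now 1)
Step 7: +0 fires, +1 burnt (F count now 0)
Fire out after step 7
Initially T: 19, now '.': 24
Total burnt (originally-T cells now '.'): 13

Answer: 13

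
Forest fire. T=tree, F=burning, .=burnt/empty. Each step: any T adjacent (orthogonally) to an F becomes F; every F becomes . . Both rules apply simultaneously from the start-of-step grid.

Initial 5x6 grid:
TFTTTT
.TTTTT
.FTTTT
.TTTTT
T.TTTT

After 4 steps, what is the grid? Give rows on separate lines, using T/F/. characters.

Step 1: 5 trees catch fire, 2 burn out
  F.FTTT
  .FTTTT
  ..FTTT
  .FTTTT
  T.TTTT
Step 2: 4 trees catch fire, 5 burn out
  ...FTT
  ..FTTT
  ...FTT
  ..FTTT
  T.TTTT
Step 3: 5 trees catch fire, 4 burn out
  ....FT
  ...FTT
  ....FT
  ...FTT
  T.FTTT
Step 4: 5 trees catch fire, 5 burn out
  .....F
  ....FT
  .....F
  ....FT
  T..FTT

.....F
....FT
.....F
....FT
T..FTT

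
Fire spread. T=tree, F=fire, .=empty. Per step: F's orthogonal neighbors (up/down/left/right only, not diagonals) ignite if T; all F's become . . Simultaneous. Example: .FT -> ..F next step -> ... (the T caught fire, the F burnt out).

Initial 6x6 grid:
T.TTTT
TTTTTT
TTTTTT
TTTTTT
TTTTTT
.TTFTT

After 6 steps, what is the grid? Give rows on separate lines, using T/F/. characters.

Step 1: 3 trees catch fire, 1 burn out
  T.TTTT
  TTTTTT
  TTTTTT
  TTTTTT
  TTTFTT
  .TF.FT
Step 2: 5 trees catch fire, 3 burn out
  T.TTTT
  TTTTTT
  TTTTTT
  TTTFTT
  TTF.FT
  .F...F
Step 3: 5 trees catch fire, 5 burn out
  T.TTTT
  TTTTTT
  TTTFTT
  TTF.FT
  TF...F
  ......
Step 4: 6 trees catch fire, 5 burn out
  T.TTTT
  TTTFTT
  TTF.FT
  TF...F
  F.....
  ......
Step 5: 6 trees catch fire, 6 burn out
  T.TFTT
  TTF.FT
  TF...F
  F.....
  ......
  ......
Step 6: 5 trees catch fire, 6 burn out
  T.F.FT
  TF...F
  F.....
  ......
  ......
  ......

T.F.FT
TF...F
F.....
......
......
......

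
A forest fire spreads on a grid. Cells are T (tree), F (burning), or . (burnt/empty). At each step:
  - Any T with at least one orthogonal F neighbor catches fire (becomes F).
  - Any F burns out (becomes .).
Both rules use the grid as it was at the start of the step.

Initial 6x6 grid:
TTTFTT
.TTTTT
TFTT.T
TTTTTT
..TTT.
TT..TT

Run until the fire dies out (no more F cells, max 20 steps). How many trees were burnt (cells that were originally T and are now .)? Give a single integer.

Step 1: +7 fires, +2 burnt (F count now 7)
Step 2: +7 fires, +7 burnt (F count now 7)
Step 3: +4 fires, +7 burnt (F count now 4)
Step 4: +3 fires, +4 burnt (F count now 3)
Step 5: +2 fires, +3 burnt (F count now 2)
Step 6: +1 fires, +2 burnt (F count now 1)
Step 7: +1 fires, +1 burnt (F count now 1)
Step 8: +0 fires, +1 burnt (F count now 0)
Fire out after step 8
Initially T: 27, now '.': 34
Total burnt (originally-T cells now '.'): 25

Answer: 25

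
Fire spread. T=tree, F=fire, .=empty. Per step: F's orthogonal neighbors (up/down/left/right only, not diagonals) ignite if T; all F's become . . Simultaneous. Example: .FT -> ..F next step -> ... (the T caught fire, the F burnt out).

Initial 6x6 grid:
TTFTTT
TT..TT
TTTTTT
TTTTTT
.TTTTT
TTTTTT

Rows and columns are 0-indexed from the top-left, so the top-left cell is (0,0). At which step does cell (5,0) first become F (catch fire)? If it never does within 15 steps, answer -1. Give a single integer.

Step 1: cell (5,0)='T' (+2 fires, +1 burnt)
Step 2: cell (5,0)='T' (+3 fires, +2 burnt)
Step 3: cell (5,0)='T' (+4 fires, +3 burnt)
Step 4: cell (5,0)='T' (+5 fires, +4 burnt)
Step 5: cell (5,0)='T' (+6 fires, +5 burnt)
Step 6: cell (5,0)='T' (+5 fires, +6 burnt)
Step 7: cell (5,0)='F' (+5 fires, +5 burnt)
  -> target ignites at step 7
Step 8: cell (5,0)='.' (+2 fires, +5 burnt)
Step 9: cell (5,0)='.' (+0 fires, +2 burnt)
  fire out at step 9

7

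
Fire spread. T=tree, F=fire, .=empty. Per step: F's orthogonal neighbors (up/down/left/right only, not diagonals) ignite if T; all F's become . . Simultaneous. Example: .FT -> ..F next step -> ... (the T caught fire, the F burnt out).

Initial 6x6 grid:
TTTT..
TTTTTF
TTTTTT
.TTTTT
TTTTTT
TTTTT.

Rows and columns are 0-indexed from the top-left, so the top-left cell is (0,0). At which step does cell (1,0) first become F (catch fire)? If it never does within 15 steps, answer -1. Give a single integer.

Step 1: cell (1,0)='T' (+2 fires, +1 burnt)
Step 2: cell (1,0)='T' (+3 fires, +2 burnt)
Step 3: cell (1,0)='T' (+5 fires, +3 burnt)
Step 4: cell (1,0)='T' (+5 fires, +5 burnt)
Step 5: cell (1,0)='F' (+6 fires, +5 burnt)
  -> target ignites at step 5
Step 6: cell (1,0)='.' (+5 fires, +6 burnt)
Step 7: cell (1,0)='.' (+2 fires, +5 burnt)
Step 8: cell (1,0)='.' (+2 fires, +2 burnt)
Step 9: cell (1,0)='.' (+1 fires, +2 burnt)
Step 10: cell (1,0)='.' (+0 fires, +1 burnt)
  fire out at step 10

5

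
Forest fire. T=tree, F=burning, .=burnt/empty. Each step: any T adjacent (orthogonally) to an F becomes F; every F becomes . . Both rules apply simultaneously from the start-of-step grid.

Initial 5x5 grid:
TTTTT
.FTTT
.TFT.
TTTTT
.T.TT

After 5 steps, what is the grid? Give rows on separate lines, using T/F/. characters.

Step 1: 5 trees catch fire, 2 burn out
  TFTTT
  ..FTT
  .F.F.
  TTFTT
  .T.TT
Step 2: 5 trees catch fire, 5 burn out
  F.FTT
  ...FT
  .....
  TF.FT
  .T.TT
Step 3: 6 trees catch fire, 5 burn out
  ...FT
  ....F
  .....
  F...F
  .F.FT
Step 4: 2 trees catch fire, 6 burn out
  ....F
  .....
  .....
  .....
  ....F
Step 5: 0 trees catch fire, 2 burn out
  .....
  .....
  .....
  .....
  .....

.....
.....
.....
.....
.....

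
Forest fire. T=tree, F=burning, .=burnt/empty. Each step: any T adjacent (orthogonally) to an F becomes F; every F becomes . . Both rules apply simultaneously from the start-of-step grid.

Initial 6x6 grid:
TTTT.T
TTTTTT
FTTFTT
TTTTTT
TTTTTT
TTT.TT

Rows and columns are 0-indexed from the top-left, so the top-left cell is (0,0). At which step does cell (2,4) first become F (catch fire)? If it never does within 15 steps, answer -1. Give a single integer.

Step 1: cell (2,4)='F' (+7 fires, +2 burnt)
  -> target ignites at step 1
Step 2: cell (2,4)='.' (+11 fires, +7 burnt)
Step 3: cell (2,4)='.' (+8 fires, +11 burnt)
Step 4: cell (2,4)='.' (+5 fires, +8 burnt)
Step 5: cell (2,4)='.' (+1 fires, +5 burnt)
Step 6: cell (2,4)='.' (+0 fires, +1 burnt)
  fire out at step 6

1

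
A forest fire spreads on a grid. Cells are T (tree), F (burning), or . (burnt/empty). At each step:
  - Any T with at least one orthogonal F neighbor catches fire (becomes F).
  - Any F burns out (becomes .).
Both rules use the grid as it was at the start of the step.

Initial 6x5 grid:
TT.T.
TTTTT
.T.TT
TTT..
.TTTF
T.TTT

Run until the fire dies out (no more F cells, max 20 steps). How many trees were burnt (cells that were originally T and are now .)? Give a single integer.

Answer: 20

Derivation:
Step 1: +2 fires, +1 burnt (F count now 2)
Step 2: +2 fires, +2 burnt (F count now 2)
Step 3: +3 fires, +2 burnt (F count now 3)
Step 4: +1 fires, +3 burnt (F count now 1)
Step 5: +2 fires, +1 burnt (F count now 2)
Step 6: +1 fires, +2 burnt (F count now 1)
Step 7: +3 fires, +1 burnt (F count now 3)
Step 8: +2 fires, +3 burnt (F count now 2)
Step 9: +3 fires, +2 burnt (F count now 3)
Step 10: +1 fires, +3 burnt (F count now 1)
Step 11: +0 fires, +1 burnt (F count now 0)
Fire out after step 11
Initially T: 21, now '.': 29
Total burnt (originally-T cells now '.'): 20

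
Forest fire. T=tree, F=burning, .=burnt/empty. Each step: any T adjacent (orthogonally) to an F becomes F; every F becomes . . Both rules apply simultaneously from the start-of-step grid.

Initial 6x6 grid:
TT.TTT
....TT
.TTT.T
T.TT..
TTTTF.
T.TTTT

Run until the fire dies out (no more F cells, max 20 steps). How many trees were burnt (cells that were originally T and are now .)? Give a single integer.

Step 1: +2 fires, +1 burnt (F count now 2)
Step 2: +4 fires, +2 burnt (F count now 4)
Step 3: +4 fires, +4 burnt (F count now 4)
Step 4: +2 fires, +4 burnt (F count now 2)
Step 5: +3 fires, +2 burnt (F count now 3)
Step 6: +0 fires, +3 burnt (F count now 0)
Fire out after step 6
Initially T: 23, now '.': 28
Total burnt (originally-T cells now '.'): 15

Answer: 15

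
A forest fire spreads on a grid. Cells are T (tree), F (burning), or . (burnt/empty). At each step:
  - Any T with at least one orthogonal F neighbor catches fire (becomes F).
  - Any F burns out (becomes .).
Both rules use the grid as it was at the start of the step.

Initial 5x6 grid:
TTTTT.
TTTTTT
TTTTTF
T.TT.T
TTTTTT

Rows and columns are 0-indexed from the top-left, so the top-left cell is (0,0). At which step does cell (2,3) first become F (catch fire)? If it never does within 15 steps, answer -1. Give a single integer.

Step 1: cell (2,3)='T' (+3 fires, +1 burnt)
Step 2: cell (2,3)='F' (+3 fires, +3 burnt)
  -> target ignites at step 2
Step 3: cell (2,3)='.' (+5 fires, +3 burnt)
Step 4: cell (2,3)='.' (+5 fires, +5 burnt)
Step 5: cell (2,3)='.' (+4 fires, +5 burnt)
Step 6: cell (2,3)='.' (+4 fires, +4 burnt)
Step 7: cell (2,3)='.' (+2 fires, +4 burnt)
Step 8: cell (2,3)='.' (+0 fires, +2 burnt)
  fire out at step 8

2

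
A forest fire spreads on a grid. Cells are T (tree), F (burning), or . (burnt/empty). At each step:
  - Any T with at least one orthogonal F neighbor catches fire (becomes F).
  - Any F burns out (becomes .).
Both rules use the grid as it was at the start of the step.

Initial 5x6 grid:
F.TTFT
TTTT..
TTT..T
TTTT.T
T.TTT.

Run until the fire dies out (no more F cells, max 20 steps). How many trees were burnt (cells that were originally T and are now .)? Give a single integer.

Answer: 18

Derivation:
Step 1: +3 fires, +2 burnt (F count now 3)
Step 2: +4 fires, +3 burnt (F count now 4)
Step 3: +3 fires, +4 burnt (F count now 3)
Step 4: +3 fires, +3 burnt (F count now 3)
Step 5: +1 fires, +3 burnt (F count now 1)
Step 6: +2 fires, +1 burnt (F count now 2)
Step 7: +1 fires, +2 burnt (F count now 1)
Step 8: +1 fires, +1 burnt (F count now 1)
Step 9: +0 fires, +1 burnt (F count now 0)
Fire out after step 9
Initially T: 20, now '.': 28
Total burnt (originally-T cells now '.'): 18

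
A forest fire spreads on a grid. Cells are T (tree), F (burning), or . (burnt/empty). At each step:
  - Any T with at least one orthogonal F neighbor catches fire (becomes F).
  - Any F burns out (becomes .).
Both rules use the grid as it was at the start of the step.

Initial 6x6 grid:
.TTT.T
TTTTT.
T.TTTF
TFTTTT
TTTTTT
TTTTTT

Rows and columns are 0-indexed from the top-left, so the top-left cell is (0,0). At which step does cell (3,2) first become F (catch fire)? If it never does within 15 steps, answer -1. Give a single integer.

Step 1: cell (3,2)='F' (+5 fires, +2 burnt)
  -> target ignites at step 1
Step 2: cell (3,2)='.' (+10 fires, +5 burnt)
Step 3: cell (3,2)='.' (+8 fires, +10 burnt)
Step 4: cell (3,2)='.' (+5 fires, +8 burnt)
Step 5: cell (3,2)='.' (+1 fires, +5 burnt)
Step 6: cell (3,2)='.' (+0 fires, +1 burnt)
  fire out at step 6

1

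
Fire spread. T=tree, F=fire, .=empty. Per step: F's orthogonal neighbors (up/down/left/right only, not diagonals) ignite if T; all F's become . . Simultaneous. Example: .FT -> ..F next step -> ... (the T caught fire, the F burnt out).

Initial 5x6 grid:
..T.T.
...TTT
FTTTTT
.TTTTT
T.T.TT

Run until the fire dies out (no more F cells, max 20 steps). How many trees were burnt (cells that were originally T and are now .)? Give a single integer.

Step 1: +1 fires, +1 burnt (F count now 1)
Step 2: +2 fires, +1 burnt (F count now 2)
Step 3: +2 fires, +2 burnt (F count now 2)
Step 4: +4 fires, +2 burnt (F count now 4)
Step 5: +3 fires, +4 burnt (F count now 3)
Step 6: +4 fires, +3 burnt (F count now 4)
Step 7: +1 fires, +4 burnt (F count now 1)
Step 8: +0 fires, +1 burnt (F count now 0)
Fire out after step 8
Initially T: 19, now '.': 28
Total burnt (originally-T cells now '.'): 17

Answer: 17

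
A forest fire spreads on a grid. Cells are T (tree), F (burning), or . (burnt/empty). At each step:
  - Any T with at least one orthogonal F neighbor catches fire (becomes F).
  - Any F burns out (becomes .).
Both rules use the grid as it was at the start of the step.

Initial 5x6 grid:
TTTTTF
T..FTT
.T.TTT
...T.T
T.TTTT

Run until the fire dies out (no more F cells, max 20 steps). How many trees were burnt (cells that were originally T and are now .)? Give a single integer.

Step 1: +5 fires, +2 burnt (F count now 5)
Step 2: +4 fires, +5 burnt (F count now 4)
Step 3: +3 fires, +4 burnt (F count now 3)
Step 4: +4 fires, +3 burnt (F count now 4)
Step 5: +1 fires, +4 burnt (F count now 1)
Step 6: +0 fires, +1 burnt (F count now 0)
Fire out after step 6
Initially T: 19, now '.': 28
Total burnt (originally-T cells now '.'): 17

Answer: 17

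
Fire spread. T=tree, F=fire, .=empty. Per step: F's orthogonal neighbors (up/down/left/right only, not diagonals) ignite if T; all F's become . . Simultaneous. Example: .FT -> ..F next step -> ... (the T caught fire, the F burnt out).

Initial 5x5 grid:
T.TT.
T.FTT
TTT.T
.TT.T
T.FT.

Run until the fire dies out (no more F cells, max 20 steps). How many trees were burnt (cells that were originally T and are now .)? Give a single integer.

Answer: 14

Derivation:
Step 1: +5 fires, +2 burnt (F count now 5)
Step 2: +4 fires, +5 burnt (F count now 4)
Step 3: +2 fires, +4 burnt (F count now 2)
Step 4: +2 fires, +2 burnt (F count now 2)
Step 5: +1 fires, +2 burnt (F count now 1)
Step 6: +0 fires, +1 burnt (F count now 0)
Fire out after step 6
Initially T: 15, now '.': 24
Total burnt (originally-T cells now '.'): 14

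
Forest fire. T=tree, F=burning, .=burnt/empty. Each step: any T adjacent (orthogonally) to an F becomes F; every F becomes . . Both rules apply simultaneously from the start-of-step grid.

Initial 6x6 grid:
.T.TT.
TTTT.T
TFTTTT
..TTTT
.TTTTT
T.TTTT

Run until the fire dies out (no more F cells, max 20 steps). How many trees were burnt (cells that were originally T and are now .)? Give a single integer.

Step 1: +3 fires, +1 burnt (F count now 3)
Step 2: +5 fires, +3 burnt (F count now 5)
Step 3: +4 fires, +5 burnt (F count now 4)
Step 4: +6 fires, +4 burnt (F count now 6)
Step 5: +5 fires, +6 burnt (F count now 5)
Step 6: +2 fires, +5 burnt (F count now 2)
Step 7: +1 fires, +2 burnt (F count now 1)
Step 8: +0 fires, +1 burnt (F count now 0)
Fire out after step 8
Initially T: 27, now '.': 35
Total burnt (originally-T cells now '.'): 26

Answer: 26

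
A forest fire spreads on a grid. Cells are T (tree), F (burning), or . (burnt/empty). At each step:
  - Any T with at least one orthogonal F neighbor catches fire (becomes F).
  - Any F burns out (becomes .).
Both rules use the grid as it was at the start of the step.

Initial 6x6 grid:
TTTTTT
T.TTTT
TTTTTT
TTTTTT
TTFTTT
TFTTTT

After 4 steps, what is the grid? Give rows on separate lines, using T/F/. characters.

Step 1: 5 trees catch fire, 2 burn out
  TTTTTT
  T.TTTT
  TTTTTT
  TTFTTT
  TF.FTT
  F.FTTT
Step 2: 6 trees catch fire, 5 burn out
  TTTTTT
  T.TTTT
  TTFTTT
  TF.FTT
  F...FT
  ...FTT
Step 3: 7 trees catch fire, 6 burn out
  TTTTTT
  T.FTTT
  TF.FTT
  F...FT
  .....F
  ....FT
Step 4: 6 trees catch fire, 7 burn out
  TTFTTT
  T..FTT
  F...FT
  .....F
  ......
  .....F

TTFTTT
T..FTT
F...FT
.....F
......
.....F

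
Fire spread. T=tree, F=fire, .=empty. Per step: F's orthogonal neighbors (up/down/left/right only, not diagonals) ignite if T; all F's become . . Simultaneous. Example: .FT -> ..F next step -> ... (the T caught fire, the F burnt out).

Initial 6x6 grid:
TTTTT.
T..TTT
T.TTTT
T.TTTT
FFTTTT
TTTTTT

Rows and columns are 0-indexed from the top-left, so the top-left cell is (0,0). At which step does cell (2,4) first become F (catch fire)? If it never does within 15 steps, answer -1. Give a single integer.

Step 1: cell (2,4)='T' (+4 fires, +2 burnt)
Step 2: cell (2,4)='T' (+4 fires, +4 burnt)
Step 3: cell (2,4)='T' (+5 fires, +4 burnt)
Step 4: cell (2,4)='T' (+5 fires, +5 burnt)
Step 5: cell (2,4)='F' (+5 fires, +5 burnt)
  -> target ignites at step 5
Step 6: cell (2,4)='.' (+4 fires, +5 burnt)
Step 7: cell (2,4)='.' (+2 fires, +4 burnt)
Step 8: cell (2,4)='.' (+0 fires, +2 burnt)
  fire out at step 8

5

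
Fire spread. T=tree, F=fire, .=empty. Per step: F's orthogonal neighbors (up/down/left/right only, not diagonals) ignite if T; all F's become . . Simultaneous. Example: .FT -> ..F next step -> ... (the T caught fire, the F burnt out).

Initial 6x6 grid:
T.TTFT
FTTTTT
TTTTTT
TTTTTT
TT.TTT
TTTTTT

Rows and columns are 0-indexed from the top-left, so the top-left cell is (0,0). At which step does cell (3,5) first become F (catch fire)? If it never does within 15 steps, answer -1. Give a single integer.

Step 1: cell (3,5)='T' (+6 fires, +2 burnt)
Step 2: cell (3,5)='T' (+7 fires, +6 burnt)
Step 3: cell (3,5)='T' (+6 fires, +7 burnt)
Step 4: cell (3,5)='F' (+6 fires, +6 burnt)
  -> target ignites at step 4
Step 5: cell (3,5)='.' (+4 fires, +6 burnt)
Step 6: cell (3,5)='.' (+3 fires, +4 burnt)
Step 7: cell (3,5)='.' (+0 fires, +3 burnt)
  fire out at step 7

4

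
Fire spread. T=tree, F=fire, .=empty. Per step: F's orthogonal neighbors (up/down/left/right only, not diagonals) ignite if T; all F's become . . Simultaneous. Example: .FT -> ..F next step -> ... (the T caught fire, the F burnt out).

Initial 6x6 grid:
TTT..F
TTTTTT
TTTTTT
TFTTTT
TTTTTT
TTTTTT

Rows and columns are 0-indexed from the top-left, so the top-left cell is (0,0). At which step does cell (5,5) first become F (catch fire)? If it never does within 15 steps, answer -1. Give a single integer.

Step 1: cell (5,5)='T' (+5 fires, +2 burnt)
Step 2: cell (5,5)='T' (+9 fires, +5 burnt)
Step 3: cell (5,5)='T' (+11 fires, +9 burnt)
Step 4: cell (5,5)='T' (+5 fires, +11 burnt)
Step 5: cell (5,5)='F' (+2 fires, +5 burnt)
  -> target ignites at step 5
Step 6: cell (5,5)='.' (+0 fires, +2 burnt)
  fire out at step 6

5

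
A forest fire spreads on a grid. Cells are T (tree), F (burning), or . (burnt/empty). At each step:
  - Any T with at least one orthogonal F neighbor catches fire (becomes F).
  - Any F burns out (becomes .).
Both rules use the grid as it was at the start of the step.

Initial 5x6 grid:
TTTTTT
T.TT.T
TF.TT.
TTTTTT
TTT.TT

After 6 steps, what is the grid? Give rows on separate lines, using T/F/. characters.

Step 1: 2 trees catch fire, 1 burn out
  TTTTTT
  T.TT.T
  F..TT.
  TFTTTT
  TTT.TT
Step 2: 4 trees catch fire, 2 burn out
  TTTTTT
  F.TT.T
  ...TT.
  F.FTTT
  TFT.TT
Step 3: 4 trees catch fire, 4 burn out
  FTTTTT
  ..TT.T
  ...TT.
  ...FTT
  F.F.TT
Step 4: 3 trees catch fire, 4 burn out
  .FTTTT
  ..TT.T
  ...FT.
  ....FT
  ....TT
Step 5: 5 trees catch fire, 3 burn out
  ..FTTT
  ..TF.T
  ....F.
  .....F
  ....FT
Step 6: 3 trees catch fire, 5 burn out
  ...FTT
  ..F..T
  ......
  ......
  .....F

...FTT
..F..T
......
......
.....F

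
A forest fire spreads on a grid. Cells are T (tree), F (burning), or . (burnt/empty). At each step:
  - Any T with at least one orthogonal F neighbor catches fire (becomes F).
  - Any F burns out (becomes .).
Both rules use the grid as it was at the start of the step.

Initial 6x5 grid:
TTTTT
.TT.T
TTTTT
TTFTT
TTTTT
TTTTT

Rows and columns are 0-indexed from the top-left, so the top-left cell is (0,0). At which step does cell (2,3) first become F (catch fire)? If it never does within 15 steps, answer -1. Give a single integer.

Step 1: cell (2,3)='T' (+4 fires, +1 burnt)
Step 2: cell (2,3)='F' (+8 fires, +4 burnt)
  -> target ignites at step 2
Step 3: cell (2,3)='.' (+8 fires, +8 burnt)
Step 4: cell (2,3)='.' (+5 fires, +8 burnt)
Step 5: cell (2,3)='.' (+2 fires, +5 burnt)
Step 6: cell (2,3)='.' (+0 fires, +2 burnt)
  fire out at step 6

2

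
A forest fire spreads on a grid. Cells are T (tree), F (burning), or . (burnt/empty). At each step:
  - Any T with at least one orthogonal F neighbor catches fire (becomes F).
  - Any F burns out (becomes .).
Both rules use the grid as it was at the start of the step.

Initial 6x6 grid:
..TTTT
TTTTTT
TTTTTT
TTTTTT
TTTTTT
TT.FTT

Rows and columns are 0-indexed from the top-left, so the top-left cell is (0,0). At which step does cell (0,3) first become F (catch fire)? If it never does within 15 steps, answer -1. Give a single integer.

Step 1: cell (0,3)='T' (+2 fires, +1 burnt)
Step 2: cell (0,3)='T' (+4 fires, +2 burnt)
Step 3: cell (0,3)='T' (+5 fires, +4 burnt)
Step 4: cell (0,3)='T' (+7 fires, +5 burnt)
Step 5: cell (0,3)='F' (+7 fires, +7 burnt)
  -> target ignites at step 5
Step 6: cell (0,3)='.' (+5 fires, +7 burnt)
Step 7: cell (0,3)='.' (+2 fires, +5 burnt)
Step 8: cell (0,3)='.' (+0 fires, +2 burnt)
  fire out at step 8

5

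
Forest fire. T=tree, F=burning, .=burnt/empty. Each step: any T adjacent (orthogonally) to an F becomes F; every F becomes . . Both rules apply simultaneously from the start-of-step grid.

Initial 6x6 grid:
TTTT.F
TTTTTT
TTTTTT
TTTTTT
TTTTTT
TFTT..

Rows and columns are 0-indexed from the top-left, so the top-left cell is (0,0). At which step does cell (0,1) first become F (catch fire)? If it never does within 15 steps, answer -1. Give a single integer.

Step 1: cell (0,1)='T' (+4 fires, +2 burnt)
Step 2: cell (0,1)='T' (+6 fires, +4 burnt)
Step 3: cell (0,1)='T' (+7 fires, +6 burnt)
Step 4: cell (0,1)='T' (+10 fires, +7 burnt)
Step 5: cell (0,1)='F' (+3 fires, +10 burnt)
  -> target ignites at step 5
Step 6: cell (0,1)='.' (+1 fires, +3 burnt)
Step 7: cell (0,1)='.' (+0 fires, +1 burnt)
  fire out at step 7

5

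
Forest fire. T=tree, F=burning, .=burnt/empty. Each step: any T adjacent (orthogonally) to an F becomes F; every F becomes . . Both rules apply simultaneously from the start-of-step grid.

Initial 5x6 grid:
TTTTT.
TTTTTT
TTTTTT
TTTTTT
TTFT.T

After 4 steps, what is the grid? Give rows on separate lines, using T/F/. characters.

Step 1: 3 trees catch fire, 1 burn out
  TTTTT.
  TTTTTT
  TTTTTT
  TTFTTT
  TF.F.T
Step 2: 4 trees catch fire, 3 burn out
  TTTTT.
  TTTTTT
  TTFTTT
  TF.FTT
  F....T
Step 3: 5 trees catch fire, 4 burn out
  TTTTT.
  TTFTTT
  TF.FTT
  F...FT
  .....T
Step 4: 6 trees catch fire, 5 burn out
  TTFTT.
  TF.FTT
  F...FT
  .....F
  .....T

TTFTT.
TF.FTT
F...FT
.....F
.....T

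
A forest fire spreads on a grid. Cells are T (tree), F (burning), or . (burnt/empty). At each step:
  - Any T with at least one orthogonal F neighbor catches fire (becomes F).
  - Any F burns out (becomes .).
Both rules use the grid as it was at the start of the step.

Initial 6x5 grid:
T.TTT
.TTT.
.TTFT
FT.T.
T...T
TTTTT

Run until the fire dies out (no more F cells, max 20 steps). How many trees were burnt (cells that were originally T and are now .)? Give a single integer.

Step 1: +6 fires, +2 burnt (F count now 6)
Step 2: +4 fires, +6 burnt (F count now 4)
Step 3: +4 fires, +4 burnt (F count now 4)
Step 4: +1 fires, +4 burnt (F count now 1)
Step 5: +1 fires, +1 burnt (F count now 1)
Step 6: +1 fires, +1 burnt (F count now 1)
Step 7: +1 fires, +1 burnt (F count now 1)
Step 8: +0 fires, +1 burnt (F count now 0)
Fire out after step 8
Initially T: 19, now '.': 29
Total burnt (originally-T cells now '.'): 18

Answer: 18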